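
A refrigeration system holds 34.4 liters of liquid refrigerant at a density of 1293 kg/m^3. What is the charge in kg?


Charge = V * rho / 1000
Charge = 34.4 * 1293 / 1000
Charge = 44.48 kg

44.48


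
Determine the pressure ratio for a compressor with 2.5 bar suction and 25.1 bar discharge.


PR = P_high / P_low
PR = 25.1 / 2.5
PR = 10.04

10.04


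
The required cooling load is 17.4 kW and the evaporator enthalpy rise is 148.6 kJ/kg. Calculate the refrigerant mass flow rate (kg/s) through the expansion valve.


m_dot = Q / dh
m_dot = 17.4 / 148.6
m_dot = 0.1171 kg/s

0.1171


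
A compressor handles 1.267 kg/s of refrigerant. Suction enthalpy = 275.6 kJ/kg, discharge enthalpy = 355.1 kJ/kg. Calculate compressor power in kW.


dh = 355.1 - 275.6 = 79.5 kJ/kg
W = m_dot * dh = 1.267 * 79.5 = 100.73 kW

100.73


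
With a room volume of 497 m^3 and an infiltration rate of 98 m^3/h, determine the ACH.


ACH = flow / volume
ACH = 98 / 497
ACH = 0.197

0.197


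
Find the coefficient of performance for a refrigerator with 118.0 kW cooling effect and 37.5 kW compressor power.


COP = Q_evap / W
COP = 118.0 / 37.5
COP = 3.147

3.147


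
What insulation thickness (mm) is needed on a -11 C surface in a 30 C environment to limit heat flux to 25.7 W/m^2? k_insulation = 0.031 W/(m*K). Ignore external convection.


dT = 30 - (-11) = 41 K
thickness = k * dT / q_max * 1000
thickness = 0.031 * 41 / 25.7 * 1000
thickness = 49.5 mm

49.5


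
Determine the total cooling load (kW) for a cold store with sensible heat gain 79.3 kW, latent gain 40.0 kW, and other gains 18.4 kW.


Q_total = Q_s + Q_l + Q_misc
Q_total = 79.3 + 40.0 + 18.4
Q_total = 137.7 kW

137.7


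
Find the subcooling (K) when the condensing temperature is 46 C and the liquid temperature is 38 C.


Subcooling = T_cond - T_liquid
Subcooling = 46 - 38
Subcooling = 8 K

8


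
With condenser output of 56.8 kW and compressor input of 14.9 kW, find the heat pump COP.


COP_hp = Q_cond / W
COP_hp = 56.8 / 14.9
COP_hp = 3.812

3.812


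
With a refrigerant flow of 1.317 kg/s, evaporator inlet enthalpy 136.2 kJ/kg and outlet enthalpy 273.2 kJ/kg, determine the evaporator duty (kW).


dh = 273.2 - 136.2 = 137.0 kJ/kg
Q_evap = m_dot * dh = 1.317 * 137.0
Q_evap = 180.43 kW

180.43


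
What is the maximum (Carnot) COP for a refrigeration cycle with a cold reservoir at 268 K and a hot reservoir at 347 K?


dT = 347 - 268 = 79 K
COP_carnot = T_cold / dT = 268 / 79
COP_carnot = 3.392

3.392


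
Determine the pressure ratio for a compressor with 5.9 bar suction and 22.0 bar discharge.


PR = P_high / P_low
PR = 22.0 / 5.9
PR = 3.729

3.729


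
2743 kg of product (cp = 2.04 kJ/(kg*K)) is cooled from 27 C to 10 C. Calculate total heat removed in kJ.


dT = 27 - (10) = 17 K
Q = m * cp * dT = 2743 * 2.04 * 17
Q = 95127 kJ

95127


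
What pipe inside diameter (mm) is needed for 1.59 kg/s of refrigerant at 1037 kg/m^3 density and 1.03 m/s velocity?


A = m_dot / (rho * v) = 1.59 / (1037 * 1.03) = 0.001488610724 m^2
d = sqrt(4*A/pi) * 1000
d = 43.5 mm

43.5


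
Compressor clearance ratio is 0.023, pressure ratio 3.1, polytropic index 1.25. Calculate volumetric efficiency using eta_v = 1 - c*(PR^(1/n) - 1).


PR^(1/n) = 3.1^(1/1.25) = 2.47223275
eta_v = 1 - 0.023 * (2.47223275 - 1)
eta_v = 0.9661

0.9661


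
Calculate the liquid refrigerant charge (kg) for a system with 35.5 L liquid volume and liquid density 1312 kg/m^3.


Charge = V * rho / 1000
Charge = 35.5 * 1312 / 1000
Charge = 46.58 kg

46.58


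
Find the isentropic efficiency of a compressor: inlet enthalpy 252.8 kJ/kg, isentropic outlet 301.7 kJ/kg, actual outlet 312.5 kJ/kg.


dh_ideal = 301.7 - 252.8 = 48.9 kJ/kg
dh_actual = 312.5 - 252.8 = 59.7 kJ/kg
eta_s = dh_ideal / dh_actual = 48.9 / 59.7
eta_s = 0.8191

0.8191


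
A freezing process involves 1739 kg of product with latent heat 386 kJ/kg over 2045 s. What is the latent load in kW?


Q_lat = m * h_fg / t
Q_lat = 1739 * 386 / 2045
Q_lat = 328.24 kW

328.24


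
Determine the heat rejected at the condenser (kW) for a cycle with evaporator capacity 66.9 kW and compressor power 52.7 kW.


Q_cond = Q_evap + W
Q_cond = 66.9 + 52.7
Q_cond = 119.6 kW

119.6


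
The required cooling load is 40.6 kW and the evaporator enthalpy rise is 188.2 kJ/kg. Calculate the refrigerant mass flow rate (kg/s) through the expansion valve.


m_dot = Q / dh
m_dot = 40.6 / 188.2
m_dot = 0.2157 kg/s

0.2157


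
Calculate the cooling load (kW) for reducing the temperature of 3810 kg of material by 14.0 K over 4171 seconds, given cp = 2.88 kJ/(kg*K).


Q = m * cp * dT / t
Q = 3810 * 2.88 * 14.0 / 4171
Q = 36.83 kW

36.83


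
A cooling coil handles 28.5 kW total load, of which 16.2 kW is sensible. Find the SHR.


SHR = Q_sensible / Q_total
SHR = 16.2 / 28.5
SHR = 0.568

0.568


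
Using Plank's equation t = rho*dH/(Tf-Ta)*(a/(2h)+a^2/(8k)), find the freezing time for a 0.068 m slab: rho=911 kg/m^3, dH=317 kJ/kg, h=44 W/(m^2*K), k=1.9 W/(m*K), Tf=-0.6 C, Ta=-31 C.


dT = -0.6 - (-31) = 30.4 K
term1 = a/(2h) = 0.068/(2*44) = 0.0007727272727
term2 = a^2/(8k) = 0.068^2/(8*1.9) = 0.0003042105263
t = rho*dH*1000/dT * (term1 + term2)
t = 911*317*1000/30.4 * (0.0007727272727 + 0.0003042105263)
t = 10230 s

10230


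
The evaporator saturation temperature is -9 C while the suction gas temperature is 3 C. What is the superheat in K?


Superheat = T_suction - T_evap
Superheat = 3 - (-9)
Superheat = 12 K

12


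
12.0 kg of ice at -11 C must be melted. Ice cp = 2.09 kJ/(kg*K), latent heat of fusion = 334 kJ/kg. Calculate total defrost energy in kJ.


Sensible heat = cp * dT = 2.09 * 11 = 22.99 kJ/kg
Total per kg = 22.99 + 334 = 356.99 kJ/kg
Q = m * total = 12.0 * 356.99
Q = 4283.9 kJ

4283.9


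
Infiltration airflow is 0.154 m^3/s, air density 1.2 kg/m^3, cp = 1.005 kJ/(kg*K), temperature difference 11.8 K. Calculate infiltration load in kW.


Q = V_dot * rho * cp * dT
Q = 0.154 * 1.2 * 1.005 * 11.8
Q = 2.192 kW

2.192


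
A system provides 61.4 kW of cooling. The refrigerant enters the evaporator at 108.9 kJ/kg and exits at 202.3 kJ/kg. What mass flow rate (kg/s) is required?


dh = 202.3 - 108.9 = 93.4 kJ/kg
m_dot = Q / dh = 61.4 / 93.4 = 0.6574 kg/s

0.6574


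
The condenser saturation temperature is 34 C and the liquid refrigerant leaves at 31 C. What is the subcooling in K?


Subcooling = T_cond - T_liquid
Subcooling = 34 - 31
Subcooling = 3 K

3


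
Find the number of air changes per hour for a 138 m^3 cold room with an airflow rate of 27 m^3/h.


ACH = flow / volume
ACH = 27 / 138
ACH = 0.196

0.196


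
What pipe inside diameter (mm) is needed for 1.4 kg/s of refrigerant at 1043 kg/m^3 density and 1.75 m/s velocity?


A = m_dot / (rho * v) = 1.4 / (1043 * 1.75) = 0.0007670182167 m^2
d = sqrt(4*A/pi) * 1000
d = 31.3 mm

31.3


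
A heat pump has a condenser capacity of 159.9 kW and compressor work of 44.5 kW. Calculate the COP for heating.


COP_hp = Q_cond / W
COP_hp = 159.9 / 44.5
COP_hp = 3.593

3.593


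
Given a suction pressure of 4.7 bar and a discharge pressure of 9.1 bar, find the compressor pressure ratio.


PR = P_high / P_low
PR = 9.1 / 4.7
PR = 1.936

1.936


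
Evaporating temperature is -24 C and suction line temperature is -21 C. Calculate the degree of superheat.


Superheat = T_suction - T_evap
Superheat = -21 - (-24)
Superheat = 3 K

3


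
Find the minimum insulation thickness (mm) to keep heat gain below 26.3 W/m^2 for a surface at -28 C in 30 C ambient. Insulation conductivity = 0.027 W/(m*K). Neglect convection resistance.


dT = 30 - (-28) = 58 K
thickness = k * dT / q_max * 1000
thickness = 0.027 * 58 / 26.3 * 1000
thickness = 59.5 mm

59.5


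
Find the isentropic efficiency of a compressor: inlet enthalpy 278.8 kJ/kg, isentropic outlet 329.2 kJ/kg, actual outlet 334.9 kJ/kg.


dh_ideal = 329.2 - 278.8 = 50.4 kJ/kg
dh_actual = 334.9 - 278.8 = 56.1 kJ/kg
eta_s = dh_ideal / dh_actual = 50.4 / 56.1
eta_s = 0.8984

0.8984


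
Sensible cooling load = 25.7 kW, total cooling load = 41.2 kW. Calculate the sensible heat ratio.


SHR = Q_sensible / Q_total
SHR = 25.7 / 41.2
SHR = 0.624

0.624


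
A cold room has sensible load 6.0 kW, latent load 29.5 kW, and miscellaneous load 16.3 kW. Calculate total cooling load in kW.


Q_total = Q_s + Q_l + Q_misc
Q_total = 6.0 + 29.5 + 16.3
Q_total = 51.8 kW

51.8


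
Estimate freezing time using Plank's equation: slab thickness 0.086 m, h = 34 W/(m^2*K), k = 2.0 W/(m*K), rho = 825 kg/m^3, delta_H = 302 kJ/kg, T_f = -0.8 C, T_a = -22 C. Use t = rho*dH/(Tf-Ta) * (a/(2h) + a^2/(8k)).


dT = -0.8 - (-22) = 21.2 K
term1 = a/(2h) = 0.086/(2*34) = 0.001264705882
term2 = a^2/(8k) = 0.086^2/(8*2.0) = 0.00046225
t = rho*dH*1000/dT * (term1 + term2)
t = 825*302*1000/21.2 * (0.001264705882 + 0.00046225)
t = 20296 s

20296


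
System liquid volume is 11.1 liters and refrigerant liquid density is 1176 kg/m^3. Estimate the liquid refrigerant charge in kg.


Charge = V * rho / 1000
Charge = 11.1 * 1176 / 1000
Charge = 13.05 kg

13.05


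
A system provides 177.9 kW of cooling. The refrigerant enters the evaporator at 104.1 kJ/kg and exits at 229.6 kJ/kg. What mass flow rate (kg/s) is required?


dh = 229.6 - 104.1 = 125.5 kJ/kg
m_dot = Q / dh = 177.9 / 125.5 = 1.4175 kg/s

1.4175


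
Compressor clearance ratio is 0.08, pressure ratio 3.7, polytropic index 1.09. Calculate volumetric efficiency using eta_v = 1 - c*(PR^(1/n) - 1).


PR^(1/n) = 3.7^(1/1.09) = 3.32113084
eta_v = 1 - 0.08 * (3.32113084 - 1)
eta_v = 0.8143

0.8143


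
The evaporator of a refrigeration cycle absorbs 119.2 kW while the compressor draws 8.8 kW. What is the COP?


COP = Q_evap / W
COP = 119.2 / 8.8
COP = 13.545

13.545


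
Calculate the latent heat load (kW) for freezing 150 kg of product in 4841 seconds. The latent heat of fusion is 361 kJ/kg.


Q_lat = m * h_fg / t
Q_lat = 150 * 361 / 4841
Q_lat = 11.19 kW

11.19


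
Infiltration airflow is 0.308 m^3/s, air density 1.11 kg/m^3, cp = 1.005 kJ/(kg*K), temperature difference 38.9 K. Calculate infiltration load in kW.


Q = V_dot * rho * cp * dT
Q = 0.308 * 1.11 * 1.005 * 38.9
Q = 13.366 kW

13.366


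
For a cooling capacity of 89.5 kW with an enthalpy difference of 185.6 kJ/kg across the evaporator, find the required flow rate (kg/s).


m_dot = Q / dh
m_dot = 89.5 / 185.6
m_dot = 0.4822 kg/s

0.4822


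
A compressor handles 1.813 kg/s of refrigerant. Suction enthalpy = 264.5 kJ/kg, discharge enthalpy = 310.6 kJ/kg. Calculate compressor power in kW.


dh = 310.6 - 264.5 = 46.1 kJ/kg
W = m_dot * dh = 1.813 * 46.1 = 83.58 kW

83.58


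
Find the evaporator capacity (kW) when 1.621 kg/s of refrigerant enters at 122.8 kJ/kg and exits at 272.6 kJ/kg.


dh = 272.6 - 122.8 = 149.8 kJ/kg
Q_evap = m_dot * dh = 1.621 * 149.8
Q_evap = 242.83 kW

242.83


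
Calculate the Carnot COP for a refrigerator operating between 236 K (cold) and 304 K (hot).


dT = 304 - 236 = 68 K
COP_carnot = T_cold / dT = 236 / 68
COP_carnot = 3.471

3.471


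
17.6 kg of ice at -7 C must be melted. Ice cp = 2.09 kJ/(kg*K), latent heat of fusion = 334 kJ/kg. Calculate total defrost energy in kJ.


Sensible heat = cp * dT = 2.09 * 7 = 14.63 kJ/kg
Total per kg = 14.63 + 334 = 348.63 kJ/kg
Q = m * total = 17.6 * 348.63
Q = 6135.9 kJ

6135.9


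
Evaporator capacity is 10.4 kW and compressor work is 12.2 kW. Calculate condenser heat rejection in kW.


Q_cond = Q_evap + W
Q_cond = 10.4 + 12.2
Q_cond = 22.6 kW

22.6


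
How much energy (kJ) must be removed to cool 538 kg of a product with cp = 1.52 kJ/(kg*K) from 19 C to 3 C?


dT = 19 - (3) = 16 K
Q = m * cp * dT = 538 * 1.52 * 16
Q = 13084 kJ

13084


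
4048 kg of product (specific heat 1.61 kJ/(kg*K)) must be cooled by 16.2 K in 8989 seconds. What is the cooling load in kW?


Q = m * cp * dT / t
Q = 4048 * 1.61 * 16.2 / 8989
Q = 11.745 kW

11.745


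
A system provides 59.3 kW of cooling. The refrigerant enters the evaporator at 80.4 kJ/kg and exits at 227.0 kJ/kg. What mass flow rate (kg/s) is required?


dh = 227.0 - 80.4 = 146.6 kJ/kg
m_dot = Q / dh = 59.3 / 146.6 = 0.4045 kg/s

0.4045


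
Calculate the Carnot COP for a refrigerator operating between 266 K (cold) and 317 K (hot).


dT = 317 - 266 = 51 K
COP_carnot = T_cold / dT = 266 / 51
COP_carnot = 5.216

5.216


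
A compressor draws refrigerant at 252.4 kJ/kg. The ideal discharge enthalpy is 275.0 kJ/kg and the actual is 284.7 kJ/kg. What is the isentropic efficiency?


dh_ideal = 275.0 - 252.4 = 22.6 kJ/kg
dh_actual = 284.7 - 252.4 = 32.3 kJ/kg
eta_s = dh_ideal / dh_actual = 22.6 / 32.3
eta_s = 0.6997

0.6997


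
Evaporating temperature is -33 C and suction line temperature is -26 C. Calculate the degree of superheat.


Superheat = T_suction - T_evap
Superheat = -26 - (-33)
Superheat = 7 K

7


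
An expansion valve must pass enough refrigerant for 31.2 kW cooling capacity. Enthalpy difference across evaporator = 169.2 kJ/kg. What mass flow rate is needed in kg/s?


m_dot = Q / dh
m_dot = 31.2 / 169.2
m_dot = 0.1844 kg/s

0.1844


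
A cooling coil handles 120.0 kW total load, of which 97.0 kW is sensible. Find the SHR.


SHR = Q_sensible / Q_total
SHR = 97.0 / 120.0
SHR = 0.808

0.808


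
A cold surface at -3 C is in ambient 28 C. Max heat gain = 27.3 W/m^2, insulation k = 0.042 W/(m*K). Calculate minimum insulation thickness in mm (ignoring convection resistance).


dT = 28 - (-3) = 31 K
thickness = k * dT / q_max * 1000
thickness = 0.042 * 31 / 27.3 * 1000
thickness = 47.7 mm

47.7


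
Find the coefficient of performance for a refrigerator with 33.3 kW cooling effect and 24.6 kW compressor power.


COP = Q_evap / W
COP = 33.3 / 24.6
COP = 1.354

1.354


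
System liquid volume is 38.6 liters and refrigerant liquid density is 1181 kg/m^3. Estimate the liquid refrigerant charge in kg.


Charge = V * rho / 1000
Charge = 38.6 * 1181 / 1000
Charge = 45.59 kg

45.59


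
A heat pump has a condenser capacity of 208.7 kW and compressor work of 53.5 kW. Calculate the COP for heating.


COP_hp = Q_cond / W
COP_hp = 208.7 / 53.5
COP_hp = 3.901

3.901


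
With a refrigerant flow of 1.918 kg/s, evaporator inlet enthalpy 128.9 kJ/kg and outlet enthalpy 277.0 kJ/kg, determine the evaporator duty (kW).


dh = 277.0 - 128.9 = 148.1 kJ/kg
Q_evap = m_dot * dh = 1.918 * 148.1
Q_evap = 284.06 kW

284.06


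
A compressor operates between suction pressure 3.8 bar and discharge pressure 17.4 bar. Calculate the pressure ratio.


PR = P_high / P_low
PR = 17.4 / 3.8
PR = 4.579

4.579


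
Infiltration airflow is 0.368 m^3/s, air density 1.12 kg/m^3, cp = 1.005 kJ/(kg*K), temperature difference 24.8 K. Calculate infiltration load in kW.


Q = V_dot * rho * cp * dT
Q = 0.368 * 1.12 * 1.005 * 24.8
Q = 10.273 kW

10.273


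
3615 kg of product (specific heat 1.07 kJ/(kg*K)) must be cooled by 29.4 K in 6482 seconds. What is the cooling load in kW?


Q = m * cp * dT / t
Q = 3615 * 1.07 * 29.4 / 6482
Q = 17.544 kW

17.544


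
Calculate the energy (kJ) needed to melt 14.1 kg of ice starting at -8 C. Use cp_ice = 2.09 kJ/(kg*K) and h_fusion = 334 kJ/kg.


Sensible heat = cp * dT = 2.09 * 8 = 16.72 kJ/kg
Total per kg = 16.72 + 334 = 350.72 kJ/kg
Q = m * total = 14.1 * 350.72
Q = 4945.2 kJ

4945.2


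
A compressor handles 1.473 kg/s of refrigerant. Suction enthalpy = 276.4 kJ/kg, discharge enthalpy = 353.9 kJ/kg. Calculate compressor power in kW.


dh = 353.9 - 276.4 = 77.5 kJ/kg
W = m_dot * dh = 1.473 * 77.5 = 114.16 kW

114.16


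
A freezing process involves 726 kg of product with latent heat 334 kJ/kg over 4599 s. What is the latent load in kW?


Q_lat = m * h_fg / t
Q_lat = 726 * 334 / 4599
Q_lat = 52.73 kW

52.73


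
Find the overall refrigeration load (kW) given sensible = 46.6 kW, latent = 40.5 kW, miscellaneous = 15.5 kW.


Q_total = Q_s + Q_l + Q_misc
Q_total = 46.6 + 40.5 + 15.5
Q_total = 102.6 kW

102.6


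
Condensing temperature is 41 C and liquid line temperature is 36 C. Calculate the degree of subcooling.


Subcooling = T_cond - T_liquid
Subcooling = 41 - 36
Subcooling = 5 K

5


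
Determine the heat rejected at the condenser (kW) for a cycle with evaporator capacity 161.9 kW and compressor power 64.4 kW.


Q_cond = Q_evap + W
Q_cond = 161.9 + 64.4
Q_cond = 226.3 kW

226.3


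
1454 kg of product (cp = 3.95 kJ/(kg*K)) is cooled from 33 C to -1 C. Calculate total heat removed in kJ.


dT = 33 - (-1) = 34 K
Q = m * cp * dT = 1454 * 3.95 * 34
Q = 195272 kJ

195272


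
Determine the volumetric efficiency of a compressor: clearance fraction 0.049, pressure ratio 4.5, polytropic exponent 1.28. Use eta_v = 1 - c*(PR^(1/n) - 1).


PR^(1/n) = 4.5^(1/1.28) = 3.23833875
eta_v = 1 - 0.049 * (3.23833875 - 1)
eta_v = 0.8903

0.8903


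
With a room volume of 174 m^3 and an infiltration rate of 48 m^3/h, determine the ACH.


ACH = flow / volume
ACH = 48 / 174
ACH = 0.276

0.276


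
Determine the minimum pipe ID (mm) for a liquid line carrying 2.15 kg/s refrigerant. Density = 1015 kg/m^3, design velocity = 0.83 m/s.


A = m_dot / (rho * v) = 2.15 / (1015 * 0.83) = 0.002552080242 m^2
d = sqrt(4*A/pi) * 1000
d = 57.0 mm

57.0


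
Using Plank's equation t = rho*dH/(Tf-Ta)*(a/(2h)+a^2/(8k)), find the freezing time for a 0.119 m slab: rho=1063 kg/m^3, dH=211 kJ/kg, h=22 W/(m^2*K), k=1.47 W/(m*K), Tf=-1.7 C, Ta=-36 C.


dT = -1.7 - (-36) = 34.3 K
term1 = a/(2h) = 0.119/(2*22) = 0.002704545455
term2 = a^2/(8k) = 0.119^2/(8*1.47) = 0.001204166667
t = rho*dH*1000/dT * (term1 + term2)
t = 1063*211*1000/34.3 * (0.002704545455 + 0.001204166667)
t = 25560 s

25560


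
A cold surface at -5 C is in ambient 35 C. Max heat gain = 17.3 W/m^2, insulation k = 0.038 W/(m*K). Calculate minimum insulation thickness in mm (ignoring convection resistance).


dT = 35 - (-5) = 40 K
thickness = k * dT / q_max * 1000
thickness = 0.038 * 40 / 17.3 * 1000
thickness = 87.9 mm

87.9


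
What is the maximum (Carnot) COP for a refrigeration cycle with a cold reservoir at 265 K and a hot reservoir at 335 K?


dT = 335 - 265 = 70 K
COP_carnot = T_cold / dT = 265 / 70
COP_carnot = 3.786

3.786


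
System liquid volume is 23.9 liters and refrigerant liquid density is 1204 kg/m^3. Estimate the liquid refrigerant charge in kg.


Charge = V * rho / 1000
Charge = 23.9 * 1204 / 1000
Charge = 28.78 kg

28.78


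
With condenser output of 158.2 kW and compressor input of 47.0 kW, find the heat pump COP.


COP_hp = Q_cond / W
COP_hp = 158.2 / 47.0
COP_hp = 3.366

3.366


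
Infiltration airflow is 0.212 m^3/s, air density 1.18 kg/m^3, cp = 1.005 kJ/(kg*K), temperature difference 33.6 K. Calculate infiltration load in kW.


Q = V_dot * rho * cp * dT
Q = 0.212 * 1.18 * 1.005 * 33.6
Q = 8.447 kW

8.447


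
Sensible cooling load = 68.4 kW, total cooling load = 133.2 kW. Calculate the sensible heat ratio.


SHR = Q_sensible / Q_total
SHR = 68.4 / 133.2
SHR = 0.514

0.514


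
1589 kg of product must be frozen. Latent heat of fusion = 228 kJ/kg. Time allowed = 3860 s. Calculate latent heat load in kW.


Q_lat = m * h_fg / t
Q_lat = 1589 * 228 / 3860
Q_lat = 93.86 kW

93.86


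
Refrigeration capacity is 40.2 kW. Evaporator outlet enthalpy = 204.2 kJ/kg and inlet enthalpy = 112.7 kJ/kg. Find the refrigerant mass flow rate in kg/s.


dh = 204.2 - 112.7 = 91.5 kJ/kg
m_dot = Q / dh = 40.2 / 91.5 = 0.4393 kg/s

0.4393


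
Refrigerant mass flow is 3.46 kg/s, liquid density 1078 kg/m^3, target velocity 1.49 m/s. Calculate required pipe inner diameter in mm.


A = m_dot / (rho * v) = 3.46 / (1078 * 1.49) = 0.002154125836 m^2
d = sqrt(4*A/pi) * 1000
d = 52.4 mm

52.4


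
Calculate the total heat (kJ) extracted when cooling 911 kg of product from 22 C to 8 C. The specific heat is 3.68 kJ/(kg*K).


dT = 22 - (8) = 14 K
Q = m * cp * dT = 911 * 3.68 * 14
Q = 46935 kJ

46935


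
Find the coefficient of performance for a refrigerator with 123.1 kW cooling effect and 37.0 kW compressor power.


COP = Q_evap / W
COP = 123.1 / 37.0
COP = 3.327

3.327


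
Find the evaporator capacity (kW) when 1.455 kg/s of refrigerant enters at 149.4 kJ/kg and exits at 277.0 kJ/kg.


dh = 277.0 - 149.4 = 127.6 kJ/kg
Q_evap = m_dot * dh = 1.455 * 127.6
Q_evap = 185.66 kW

185.66


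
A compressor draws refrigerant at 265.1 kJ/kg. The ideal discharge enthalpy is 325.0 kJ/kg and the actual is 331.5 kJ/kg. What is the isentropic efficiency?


dh_ideal = 325.0 - 265.1 = 59.9 kJ/kg
dh_actual = 331.5 - 265.1 = 66.4 kJ/kg
eta_s = dh_ideal / dh_actual = 59.9 / 66.4
eta_s = 0.9021

0.9021


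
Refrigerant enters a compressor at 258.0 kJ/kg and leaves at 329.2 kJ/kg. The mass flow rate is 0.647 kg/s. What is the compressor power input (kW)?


dh = 329.2 - 258.0 = 71.2 kJ/kg
W = m_dot * dh = 0.647 * 71.2 = 46.07 kW

46.07


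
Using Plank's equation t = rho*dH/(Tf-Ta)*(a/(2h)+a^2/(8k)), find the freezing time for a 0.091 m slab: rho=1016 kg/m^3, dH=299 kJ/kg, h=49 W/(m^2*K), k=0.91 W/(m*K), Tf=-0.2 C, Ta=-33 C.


dT = -0.2 - (-33) = 32.8 K
term1 = a/(2h) = 0.091/(2*49) = 0.0009285714286
term2 = a^2/(8k) = 0.091^2/(8*0.91) = 0.0011375
t = rho*dH*1000/dT * (term1 + term2)
t = 1016*299*1000/32.8 * (0.0009285714286 + 0.0011375)
t = 19135 s

19135


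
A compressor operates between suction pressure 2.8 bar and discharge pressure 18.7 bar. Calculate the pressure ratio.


PR = P_high / P_low
PR = 18.7 / 2.8
PR = 6.679

6.679


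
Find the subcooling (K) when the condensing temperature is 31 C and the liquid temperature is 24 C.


Subcooling = T_cond - T_liquid
Subcooling = 31 - 24
Subcooling = 7 K

7


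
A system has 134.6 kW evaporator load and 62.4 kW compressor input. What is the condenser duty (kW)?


Q_cond = Q_evap + W
Q_cond = 134.6 + 62.4
Q_cond = 197.0 kW

197.0


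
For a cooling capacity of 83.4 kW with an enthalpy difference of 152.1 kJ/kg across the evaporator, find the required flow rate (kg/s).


m_dot = Q / dh
m_dot = 83.4 / 152.1
m_dot = 0.5483 kg/s

0.5483


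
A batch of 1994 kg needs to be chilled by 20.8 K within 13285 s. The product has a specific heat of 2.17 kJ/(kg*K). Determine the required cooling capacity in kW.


Q = m * cp * dT / t
Q = 1994 * 2.17 * 20.8 / 13285
Q = 6.775 kW

6.775


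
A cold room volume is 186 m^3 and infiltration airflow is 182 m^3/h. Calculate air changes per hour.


ACH = flow / volume
ACH = 182 / 186
ACH = 0.978

0.978


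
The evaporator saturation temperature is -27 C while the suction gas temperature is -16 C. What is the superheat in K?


Superheat = T_suction - T_evap
Superheat = -16 - (-27)
Superheat = 11 K

11


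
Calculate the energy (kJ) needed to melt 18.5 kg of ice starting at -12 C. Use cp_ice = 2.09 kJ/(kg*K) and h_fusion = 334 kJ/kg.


Sensible heat = cp * dT = 2.09 * 12 = 25.08 kJ/kg
Total per kg = 25.08 + 334 = 359.08 kJ/kg
Q = m * total = 18.5 * 359.08
Q = 6643.0 kJ

6643.0


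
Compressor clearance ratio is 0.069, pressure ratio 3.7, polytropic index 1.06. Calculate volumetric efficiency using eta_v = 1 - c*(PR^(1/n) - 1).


PR^(1/n) = 3.7^(1/1.06) = 3.43589088
eta_v = 1 - 0.069 * (3.43589088 - 1)
eta_v = 0.8319

0.8319


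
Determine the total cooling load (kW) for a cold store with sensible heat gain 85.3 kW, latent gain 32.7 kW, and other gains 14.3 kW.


Q_total = Q_s + Q_l + Q_misc
Q_total = 85.3 + 32.7 + 14.3
Q_total = 132.3 kW

132.3


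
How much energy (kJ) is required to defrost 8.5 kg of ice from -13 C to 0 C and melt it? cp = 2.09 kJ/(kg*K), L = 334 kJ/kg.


Sensible heat = cp * dT = 2.09 * 13 = 27.17 kJ/kg
Total per kg = 27.17 + 334 = 361.17 kJ/kg
Q = m * total = 8.5 * 361.17
Q = 3069.9 kJ

3069.9


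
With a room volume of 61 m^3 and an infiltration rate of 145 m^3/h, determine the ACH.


ACH = flow / volume
ACH = 145 / 61
ACH = 2.377

2.377


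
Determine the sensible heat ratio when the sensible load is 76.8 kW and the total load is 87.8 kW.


SHR = Q_sensible / Q_total
SHR = 76.8 / 87.8
SHR = 0.875

0.875


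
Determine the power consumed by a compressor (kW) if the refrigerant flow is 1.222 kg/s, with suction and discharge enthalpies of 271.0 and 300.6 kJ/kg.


dh = 300.6 - 271.0 = 29.6 kJ/kg
W = m_dot * dh = 1.222 * 29.6 = 36.17 kW

36.17


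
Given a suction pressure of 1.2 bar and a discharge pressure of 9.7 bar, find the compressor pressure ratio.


PR = P_high / P_low
PR = 9.7 / 1.2
PR = 8.083

8.083


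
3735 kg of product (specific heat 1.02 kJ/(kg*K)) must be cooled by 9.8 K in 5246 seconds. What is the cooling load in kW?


Q = m * cp * dT / t
Q = 3735 * 1.02 * 9.8 / 5246
Q = 7.117 kW

7.117


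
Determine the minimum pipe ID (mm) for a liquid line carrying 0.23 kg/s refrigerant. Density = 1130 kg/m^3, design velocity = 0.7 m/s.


A = m_dot / (rho * v) = 0.23 / (1130 * 0.7) = 0.0002907711757 m^2
d = sqrt(4*A/pi) * 1000
d = 19.2 mm

19.2


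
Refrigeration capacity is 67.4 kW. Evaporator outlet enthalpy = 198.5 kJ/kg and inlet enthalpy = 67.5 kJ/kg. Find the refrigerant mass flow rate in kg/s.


dh = 198.5 - 67.5 = 131.0 kJ/kg
m_dot = Q / dh = 67.4 / 131.0 = 0.5145 kg/s

0.5145


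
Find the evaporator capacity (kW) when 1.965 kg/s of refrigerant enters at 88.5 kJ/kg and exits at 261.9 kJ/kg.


dh = 261.9 - 88.5 = 173.4 kJ/kg
Q_evap = m_dot * dh = 1.965 * 173.4
Q_evap = 340.73 kW

340.73


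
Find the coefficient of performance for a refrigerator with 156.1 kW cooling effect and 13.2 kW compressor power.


COP = Q_evap / W
COP = 156.1 / 13.2
COP = 11.826

11.826


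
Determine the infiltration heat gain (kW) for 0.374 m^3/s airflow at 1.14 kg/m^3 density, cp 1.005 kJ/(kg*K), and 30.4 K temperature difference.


Q = V_dot * rho * cp * dT
Q = 0.374 * 1.14 * 1.005 * 30.4
Q = 13.026 kW

13.026


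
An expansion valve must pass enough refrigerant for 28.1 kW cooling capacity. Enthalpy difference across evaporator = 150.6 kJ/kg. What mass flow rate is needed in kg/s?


m_dot = Q / dh
m_dot = 28.1 / 150.6
m_dot = 0.1866 kg/s

0.1866


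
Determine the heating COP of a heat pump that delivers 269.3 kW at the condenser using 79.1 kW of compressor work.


COP_hp = Q_cond / W
COP_hp = 269.3 / 79.1
COP_hp = 3.405

3.405


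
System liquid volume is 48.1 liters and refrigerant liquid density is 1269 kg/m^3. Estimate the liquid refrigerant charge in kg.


Charge = V * rho / 1000
Charge = 48.1 * 1269 / 1000
Charge = 61.04 kg

61.04


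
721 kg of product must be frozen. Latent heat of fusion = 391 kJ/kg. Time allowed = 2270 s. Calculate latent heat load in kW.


Q_lat = m * h_fg / t
Q_lat = 721 * 391 / 2270
Q_lat = 124.19 kW

124.19


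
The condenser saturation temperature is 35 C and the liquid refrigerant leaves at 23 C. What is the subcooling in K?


Subcooling = T_cond - T_liquid
Subcooling = 35 - 23
Subcooling = 12 K

12


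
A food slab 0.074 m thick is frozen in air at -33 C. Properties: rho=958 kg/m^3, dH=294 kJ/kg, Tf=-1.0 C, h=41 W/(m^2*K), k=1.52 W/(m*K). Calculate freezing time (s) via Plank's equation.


dT = -1.0 - (-33) = 32.0 K
term1 = a/(2h) = 0.074/(2*41) = 0.0009024390244
term2 = a^2/(8k) = 0.074^2/(8*1.52) = 0.0004503289474
t = rho*dH*1000/dT * (term1 + term2)
t = 958*294*1000/32.0 * (0.0009024390244 + 0.0004503289474)
t = 11907 s

11907


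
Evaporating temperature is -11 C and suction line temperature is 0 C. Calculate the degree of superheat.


Superheat = T_suction - T_evap
Superheat = 0 - (-11)
Superheat = 11 K

11


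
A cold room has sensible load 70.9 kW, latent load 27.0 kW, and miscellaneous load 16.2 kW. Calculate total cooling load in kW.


Q_total = Q_s + Q_l + Q_misc
Q_total = 70.9 + 27.0 + 16.2
Q_total = 114.1 kW

114.1


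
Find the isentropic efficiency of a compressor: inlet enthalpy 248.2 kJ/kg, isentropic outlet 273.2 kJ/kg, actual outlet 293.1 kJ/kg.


dh_ideal = 273.2 - 248.2 = 25.0 kJ/kg
dh_actual = 293.1 - 248.2 = 44.9 kJ/kg
eta_s = dh_ideal / dh_actual = 25.0 / 44.9
eta_s = 0.5568

0.5568


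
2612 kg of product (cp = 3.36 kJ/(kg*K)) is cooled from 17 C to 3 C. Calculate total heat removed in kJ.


dT = 17 - (3) = 14 K
Q = m * cp * dT = 2612 * 3.36 * 14
Q = 122868 kJ

122868


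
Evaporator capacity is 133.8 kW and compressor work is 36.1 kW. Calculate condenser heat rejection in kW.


Q_cond = Q_evap + W
Q_cond = 133.8 + 36.1
Q_cond = 169.9 kW

169.9


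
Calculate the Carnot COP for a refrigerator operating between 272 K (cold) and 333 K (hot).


dT = 333 - 272 = 61 K
COP_carnot = T_cold / dT = 272 / 61
COP_carnot = 4.459

4.459


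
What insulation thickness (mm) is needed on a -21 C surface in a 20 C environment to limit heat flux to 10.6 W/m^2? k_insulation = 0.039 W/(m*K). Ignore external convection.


dT = 20 - (-21) = 41 K
thickness = k * dT / q_max * 1000
thickness = 0.039 * 41 / 10.6 * 1000
thickness = 150.8 mm

150.8


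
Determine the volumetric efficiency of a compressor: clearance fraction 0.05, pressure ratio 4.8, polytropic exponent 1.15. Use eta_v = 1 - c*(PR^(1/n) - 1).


PR^(1/n) = 4.8^(1/1.15) = 3.91186343
eta_v = 1 - 0.05 * (3.91186343 - 1)
eta_v = 0.8544

0.8544


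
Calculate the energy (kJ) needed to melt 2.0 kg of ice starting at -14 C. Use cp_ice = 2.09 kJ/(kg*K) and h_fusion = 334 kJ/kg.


Sensible heat = cp * dT = 2.09 * 14 = 29.26 kJ/kg
Total per kg = 29.26 + 334 = 363.26 kJ/kg
Q = m * total = 2.0 * 363.26
Q = 726.5 kJ

726.5


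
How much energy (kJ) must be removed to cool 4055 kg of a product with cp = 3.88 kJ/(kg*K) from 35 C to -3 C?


dT = 35 - (-3) = 38 K
Q = m * cp * dT = 4055 * 3.88 * 38
Q = 597869 kJ

597869


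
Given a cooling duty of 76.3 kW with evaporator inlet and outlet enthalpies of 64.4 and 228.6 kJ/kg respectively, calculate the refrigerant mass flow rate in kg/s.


dh = 228.6 - 64.4 = 164.2 kJ/kg
m_dot = Q / dh = 76.3 / 164.2 = 0.4647 kg/s

0.4647


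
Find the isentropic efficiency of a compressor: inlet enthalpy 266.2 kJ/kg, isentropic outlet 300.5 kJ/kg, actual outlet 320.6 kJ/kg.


dh_ideal = 300.5 - 266.2 = 34.3 kJ/kg
dh_actual = 320.6 - 266.2 = 54.4 kJ/kg
eta_s = dh_ideal / dh_actual = 34.3 / 54.4
eta_s = 0.6305

0.6305


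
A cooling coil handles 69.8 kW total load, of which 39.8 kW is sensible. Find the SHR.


SHR = Q_sensible / Q_total
SHR = 39.8 / 69.8
SHR = 0.57

0.57


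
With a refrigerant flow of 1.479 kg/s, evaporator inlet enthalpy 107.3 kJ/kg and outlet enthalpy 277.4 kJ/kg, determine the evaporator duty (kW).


dh = 277.4 - 107.3 = 170.1 kJ/kg
Q_evap = m_dot * dh = 1.479 * 170.1
Q_evap = 251.58 kW

251.58


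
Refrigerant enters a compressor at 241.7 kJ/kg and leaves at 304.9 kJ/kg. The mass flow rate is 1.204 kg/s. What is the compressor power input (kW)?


dh = 304.9 - 241.7 = 63.2 kJ/kg
W = m_dot * dh = 1.204 * 63.2 = 76.09 kW

76.09


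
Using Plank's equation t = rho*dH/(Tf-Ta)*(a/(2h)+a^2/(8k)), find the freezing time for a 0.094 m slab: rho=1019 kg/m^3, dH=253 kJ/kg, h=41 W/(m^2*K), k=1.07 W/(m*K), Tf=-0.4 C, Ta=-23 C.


dT = -0.4 - (-23) = 22.6 K
term1 = a/(2h) = 0.094/(2*41) = 0.001146341463
term2 = a^2/(8k) = 0.094^2/(8*1.07) = 0.001032242991
t = rho*dH*1000/dT * (term1 + term2)
t = 1019*253*1000/22.6 * (0.001146341463 + 0.001032242991)
t = 24852 s

24852


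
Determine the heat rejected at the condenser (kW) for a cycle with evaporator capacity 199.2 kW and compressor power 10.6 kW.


Q_cond = Q_evap + W
Q_cond = 199.2 + 10.6
Q_cond = 209.8 kW

209.8


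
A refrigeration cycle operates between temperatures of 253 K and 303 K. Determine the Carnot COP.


dT = 303 - 253 = 50 K
COP_carnot = T_cold / dT = 253 / 50
COP_carnot = 5.06

5.06


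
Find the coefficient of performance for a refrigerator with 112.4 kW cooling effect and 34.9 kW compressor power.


COP = Q_evap / W
COP = 112.4 / 34.9
COP = 3.221

3.221


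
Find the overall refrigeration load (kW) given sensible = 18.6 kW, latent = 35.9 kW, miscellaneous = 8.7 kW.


Q_total = Q_s + Q_l + Q_misc
Q_total = 18.6 + 35.9 + 8.7
Q_total = 63.2 kW

63.2


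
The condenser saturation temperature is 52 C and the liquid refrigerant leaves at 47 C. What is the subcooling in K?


Subcooling = T_cond - T_liquid
Subcooling = 52 - 47
Subcooling = 5 K

5


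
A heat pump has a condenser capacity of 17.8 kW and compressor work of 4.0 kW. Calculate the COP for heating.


COP_hp = Q_cond / W
COP_hp = 17.8 / 4.0
COP_hp = 4.45

4.45


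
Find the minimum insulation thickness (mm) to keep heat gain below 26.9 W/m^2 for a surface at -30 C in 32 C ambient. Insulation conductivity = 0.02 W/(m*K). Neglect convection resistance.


dT = 32 - (-30) = 62 K
thickness = k * dT / q_max * 1000
thickness = 0.02 * 62 / 26.9 * 1000
thickness = 46.1 mm

46.1


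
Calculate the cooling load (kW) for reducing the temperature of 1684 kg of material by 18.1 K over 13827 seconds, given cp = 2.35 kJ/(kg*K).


Q = m * cp * dT / t
Q = 1684 * 2.35 * 18.1 / 13827
Q = 5.18 kW

5.18


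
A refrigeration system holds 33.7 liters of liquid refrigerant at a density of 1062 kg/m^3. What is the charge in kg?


Charge = V * rho / 1000
Charge = 33.7 * 1062 / 1000
Charge = 35.79 kg

35.79


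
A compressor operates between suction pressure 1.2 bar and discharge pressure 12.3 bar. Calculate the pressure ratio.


PR = P_high / P_low
PR = 12.3 / 1.2
PR = 10.25

10.25


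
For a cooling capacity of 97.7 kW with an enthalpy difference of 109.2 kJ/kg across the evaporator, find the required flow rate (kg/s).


m_dot = Q / dh
m_dot = 97.7 / 109.2
m_dot = 0.8947 kg/s

0.8947


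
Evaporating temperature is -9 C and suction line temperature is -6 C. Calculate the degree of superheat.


Superheat = T_suction - T_evap
Superheat = -6 - (-9)
Superheat = 3 K

3


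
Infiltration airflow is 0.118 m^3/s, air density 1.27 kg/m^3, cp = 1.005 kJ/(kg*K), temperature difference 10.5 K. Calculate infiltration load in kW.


Q = V_dot * rho * cp * dT
Q = 0.118 * 1.27 * 1.005 * 10.5
Q = 1.581 kW

1.581


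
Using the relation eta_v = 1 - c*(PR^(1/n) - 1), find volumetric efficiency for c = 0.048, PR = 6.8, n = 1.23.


PR^(1/n) = 6.8^(1/1.23) = 4.75156325
eta_v = 1 - 0.048 * (4.75156325 - 1)
eta_v = 0.8199

0.8199


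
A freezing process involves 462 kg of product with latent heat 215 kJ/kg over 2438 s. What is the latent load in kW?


Q_lat = m * h_fg / t
Q_lat = 462 * 215 / 2438
Q_lat = 40.74 kW

40.74


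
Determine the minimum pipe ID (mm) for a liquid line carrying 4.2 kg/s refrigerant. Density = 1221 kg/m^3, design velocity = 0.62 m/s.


A = m_dot / (rho * v) = 4.2 / (1221 * 0.62) = 0.005548070064 m^2
d = sqrt(4*A/pi) * 1000
d = 84.0 mm

84.0


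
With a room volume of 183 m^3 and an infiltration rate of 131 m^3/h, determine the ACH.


ACH = flow / volume
ACH = 131 / 183
ACH = 0.716

0.716


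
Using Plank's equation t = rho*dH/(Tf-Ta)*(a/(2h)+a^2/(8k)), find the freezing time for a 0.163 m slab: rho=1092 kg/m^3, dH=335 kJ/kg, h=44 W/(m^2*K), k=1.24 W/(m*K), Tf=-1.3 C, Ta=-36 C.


dT = -1.3 - (-36) = 34.7 K
term1 = a/(2h) = 0.163/(2*44) = 0.001852272727
term2 = a^2/(8k) = 0.163^2/(8*1.24) = 0.002678326613
t = rho*dH*1000/dT * (term1 + term2)
t = 1092*335*1000/34.7 * (0.001852272727 + 0.002678326613)
t = 47763 s

47763


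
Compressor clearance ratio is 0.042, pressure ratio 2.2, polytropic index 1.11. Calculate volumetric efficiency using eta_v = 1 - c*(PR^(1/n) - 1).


PR^(1/n) = 2.2^(1/1.11) = 2.0346462
eta_v = 1 - 0.042 * (2.0346462 - 1)
eta_v = 0.9565

0.9565


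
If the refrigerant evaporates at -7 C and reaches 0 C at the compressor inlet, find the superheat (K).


Superheat = T_suction - T_evap
Superheat = 0 - (-7)
Superheat = 7 K

7


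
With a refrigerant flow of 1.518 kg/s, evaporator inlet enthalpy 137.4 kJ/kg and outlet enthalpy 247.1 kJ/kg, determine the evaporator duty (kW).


dh = 247.1 - 137.4 = 109.7 kJ/kg
Q_evap = m_dot * dh = 1.518 * 109.7
Q_evap = 166.52 kW

166.52


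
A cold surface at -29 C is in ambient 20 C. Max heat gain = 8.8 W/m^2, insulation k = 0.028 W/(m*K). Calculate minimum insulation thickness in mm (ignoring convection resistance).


dT = 20 - (-29) = 49 K
thickness = k * dT / q_max * 1000
thickness = 0.028 * 49 / 8.8 * 1000
thickness = 155.9 mm

155.9


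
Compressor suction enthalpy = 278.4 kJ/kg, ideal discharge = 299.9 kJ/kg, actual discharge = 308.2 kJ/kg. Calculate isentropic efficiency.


dh_ideal = 299.9 - 278.4 = 21.5 kJ/kg
dh_actual = 308.2 - 278.4 = 29.8 kJ/kg
eta_s = dh_ideal / dh_actual = 21.5 / 29.8
eta_s = 0.7215

0.7215


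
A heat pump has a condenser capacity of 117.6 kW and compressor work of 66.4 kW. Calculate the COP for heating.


COP_hp = Q_cond / W
COP_hp = 117.6 / 66.4
COP_hp = 1.771

1.771


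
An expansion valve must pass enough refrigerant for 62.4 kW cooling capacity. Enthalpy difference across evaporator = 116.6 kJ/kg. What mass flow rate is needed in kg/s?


m_dot = Q / dh
m_dot = 62.4 / 116.6
m_dot = 0.5352 kg/s

0.5352


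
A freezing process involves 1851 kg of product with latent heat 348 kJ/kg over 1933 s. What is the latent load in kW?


Q_lat = m * h_fg / t
Q_lat = 1851 * 348 / 1933
Q_lat = 333.24 kW

333.24


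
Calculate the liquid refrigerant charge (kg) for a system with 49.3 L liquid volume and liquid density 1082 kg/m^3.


Charge = V * rho / 1000
Charge = 49.3 * 1082 / 1000
Charge = 53.34 kg

53.34


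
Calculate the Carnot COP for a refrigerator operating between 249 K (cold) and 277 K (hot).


dT = 277 - 249 = 28 K
COP_carnot = T_cold / dT = 249 / 28
COP_carnot = 8.893

8.893


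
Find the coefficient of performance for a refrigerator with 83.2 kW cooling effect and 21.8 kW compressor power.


COP = Q_evap / W
COP = 83.2 / 21.8
COP = 3.817

3.817


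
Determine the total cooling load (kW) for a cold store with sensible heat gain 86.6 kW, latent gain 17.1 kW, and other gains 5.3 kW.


Q_total = Q_s + Q_l + Q_misc
Q_total = 86.6 + 17.1 + 5.3
Q_total = 109.0 kW

109.0


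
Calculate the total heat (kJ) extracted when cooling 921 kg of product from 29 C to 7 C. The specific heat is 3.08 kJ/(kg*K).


dT = 29 - (7) = 22 K
Q = m * cp * dT = 921 * 3.08 * 22
Q = 62407 kJ

62407


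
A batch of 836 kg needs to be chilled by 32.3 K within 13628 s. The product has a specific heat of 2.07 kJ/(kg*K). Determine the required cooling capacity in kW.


Q = m * cp * dT / t
Q = 836 * 2.07 * 32.3 / 13628
Q = 4.102 kW

4.102


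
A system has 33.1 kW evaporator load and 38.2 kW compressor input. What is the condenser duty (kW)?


Q_cond = Q_evap + W
Q_cond = 33.1 + 38.2
Q_cond = 71.3 kW

71.3


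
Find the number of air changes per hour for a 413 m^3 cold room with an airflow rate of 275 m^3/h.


ACH = flow / volume
ACH = 275 / 413
ACH = 0.666

0.666


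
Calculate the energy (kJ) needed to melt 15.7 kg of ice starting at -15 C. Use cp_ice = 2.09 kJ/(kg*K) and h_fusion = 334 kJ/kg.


Sensible heat = cp * dT = 2.09 * 15 = 31.35 kJ/kg
Total per kg = 31.35 + 334 = 365.35 kJ/kg
Q = m * total = 15.7 * 365.35
Q = 5736.0 kJ

5736.0


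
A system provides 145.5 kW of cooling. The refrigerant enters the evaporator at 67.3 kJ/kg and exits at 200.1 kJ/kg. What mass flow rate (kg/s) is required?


dh = 200.1 - 67.3 = 132.8 kJ/kg
m_dot = Q / dh = 145.5 / 132.8 = 1.0956 kg/s

1.0956


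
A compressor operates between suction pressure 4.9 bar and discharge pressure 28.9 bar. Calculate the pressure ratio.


PR = P_high / P_low
PR = 28.9 / 4.9
PR = 5.898

5.898
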